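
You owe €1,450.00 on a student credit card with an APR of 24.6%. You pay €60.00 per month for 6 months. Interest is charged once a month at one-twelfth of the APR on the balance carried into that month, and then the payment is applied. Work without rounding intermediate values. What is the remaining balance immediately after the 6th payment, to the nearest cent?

€1,258.78

Monthly rate r = 24.6%/12 = 2.05% = 0.0205.
Each month: B ← B·(1+r) − €60.00.
Month 1: interest €29.73; balance after payment €1,419.72.
Month 2: interest €29.10; balance after payment €1,388.83.
Month 3: interest €28.47; balance after payment €1,357.30.
Month 4: interest €27.82; balance after payment €1,325.13.
Month 5: interest €27.17; balance after payment €1,292.29.
Month 6: interest €26.49; balance after payment €1,258.78.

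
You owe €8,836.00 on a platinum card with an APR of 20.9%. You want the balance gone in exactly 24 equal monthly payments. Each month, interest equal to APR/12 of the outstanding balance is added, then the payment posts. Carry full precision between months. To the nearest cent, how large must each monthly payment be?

€453.61

Monthly rate r = 20.9%/12 = 1.74167% = 0.0174167.
Level-payment amortization: P = B₀·r / (1 − (1+r)^(−n)) = 8836.00·0.0174167 / (1 − 1.01742^(−24)).
Denominator 1 − (1+r)^(−24) = 0.339264478.
P = 153.894 / 0.339264478 ≈ 453.61.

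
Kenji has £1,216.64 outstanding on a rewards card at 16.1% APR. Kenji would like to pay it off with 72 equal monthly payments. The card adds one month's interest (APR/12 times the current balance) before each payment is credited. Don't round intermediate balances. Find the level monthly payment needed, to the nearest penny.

Monthly rate r = 16.1%/12 = 1.34167% = 0.0134167.
Level-payment amortization: P = B₀·r / (1 − (1+r)^(−n)) = 1216.64·0.0134167 / (1 − 1.01342^(−72)).
Denominator 1 − (1+r)^(−72) = 0.616945168.
P = 16.3233 / 0.616945168 ≈ 26.46.

£26.46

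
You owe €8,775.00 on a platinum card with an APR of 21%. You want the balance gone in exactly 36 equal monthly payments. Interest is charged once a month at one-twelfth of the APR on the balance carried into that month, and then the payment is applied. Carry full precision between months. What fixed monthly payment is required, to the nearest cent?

Monthly rate r = 21%/12 = 1.75% = 0.0175.
Level-payment amortization: P = B₀·r / (1 − (1+r)^(−n)) = 8775.00·0.0175 / (1 − 1.0175^(−36)).
Denominator 1 − (1+r)^(−36) = 0.464498174.
P = 153.563 / 0.464498174 ≈ 330.60.

€330.60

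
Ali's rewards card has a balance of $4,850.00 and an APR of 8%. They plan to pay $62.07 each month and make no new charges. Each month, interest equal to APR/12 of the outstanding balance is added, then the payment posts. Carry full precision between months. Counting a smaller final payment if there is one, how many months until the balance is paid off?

111 payments

Monthly rate r = 8%/12 = 0.666667% = 0.00666667.
Recurrence: B ← B·(1+r) − $62.07.
Month 1: interest $32.33; balance after payment $4,820.26.
Month 2: interest $32.14; balance after payment $4,790.33.
Closed form: n = −ln(1 − rB₀/P)/ln(1+r) = −ln(0.47908)/ln(1.00667) ≈ 110.750, so the balance reaches zero during payment 111.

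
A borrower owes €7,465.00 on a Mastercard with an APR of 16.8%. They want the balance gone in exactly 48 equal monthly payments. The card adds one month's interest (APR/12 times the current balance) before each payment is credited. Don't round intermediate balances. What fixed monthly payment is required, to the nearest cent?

Monthly rate r = 16.8%/12 = 1.4% = 0.014.
Level-payment amortization: P = B₀·r / (1 − (1+r)^(−n)) = 7465.00·0.014 / (1 − 1.014^(−48)).
Denominator 1 − (1+r)^(−48) = 0.486928182.
P = 104.51 / 0.486928182 ≈ 214.63.

€214.63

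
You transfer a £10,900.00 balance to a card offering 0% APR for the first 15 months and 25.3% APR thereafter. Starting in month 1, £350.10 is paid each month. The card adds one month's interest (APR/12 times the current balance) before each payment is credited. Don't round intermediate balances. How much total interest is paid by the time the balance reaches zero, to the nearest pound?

£1,328

Promo months 1–15 at r₀ = 0%/12 = 0; months 16+ at r₁ = 25.3%/12 = 0.0210833.
After month 15 (no interest yet): B = £10,900.00 − 15·£350.10 = £5,648.50.
Then at r₁ with £350.10/mo: n₂ = −ln(1 − r₁·B/P)/ln(1+r₁) ≈ 19.93 → 20 more payments.
Total paid = 34·£350.10 + £324.70 = £12,228.10; interest = £12,228.10 − £10,900.00 = £1,328.10.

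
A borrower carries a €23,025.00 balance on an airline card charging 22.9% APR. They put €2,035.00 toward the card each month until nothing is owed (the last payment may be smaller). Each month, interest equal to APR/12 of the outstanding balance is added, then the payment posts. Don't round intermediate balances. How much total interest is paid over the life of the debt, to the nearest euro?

€3,163

Monthly rate r = 22.9%/12 = 1.90833% = 0.0190833.
Payoff takes n = ⌈−ln(1 − rB₀/P)/ln(1+r)⌉ = ⌈12.868⌉ = 13 payments; the last is €1,767.66.
Total paid = 12·€2,035.00 + €1,767.66 = €26,187.66.
Total interest = total paid − principal = €26,187.66 − €23,025.00 = €3,162.66.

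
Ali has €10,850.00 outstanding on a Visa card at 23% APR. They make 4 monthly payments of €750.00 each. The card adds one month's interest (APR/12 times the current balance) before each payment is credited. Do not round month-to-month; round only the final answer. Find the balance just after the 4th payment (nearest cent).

Monthly rate r = 23%/12 = 1.91667% = 0.0191667.
Each month: B ← B·(1+r) − €750.00.
Month 1: interest €207.96; balance after payment €10,307.96.
Month 2: interest €197.57; balance after payment €9,755.53.
Month 3: interest €186.98; balance after payment €9,192.51.
Month 4: interest €176.19; balance after payment €8,618.70.

€8,618.70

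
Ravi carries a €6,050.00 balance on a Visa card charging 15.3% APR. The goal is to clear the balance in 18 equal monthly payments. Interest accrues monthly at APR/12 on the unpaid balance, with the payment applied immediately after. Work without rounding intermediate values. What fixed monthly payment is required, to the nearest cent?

€378.28

Monthly rate r = 15.3%/12 = 1.275% = 0.01275.
Level-payment amortization: P = B₀·r / (1 − (1+r)^(−n)) = 6050.00·0.01275 / (1 − 1.01275^(−18)).
Denominator 1 − (1+r)^(−18) = 0.203914953.
P = 77.1375 / 0.203914953 ≈ 378.28.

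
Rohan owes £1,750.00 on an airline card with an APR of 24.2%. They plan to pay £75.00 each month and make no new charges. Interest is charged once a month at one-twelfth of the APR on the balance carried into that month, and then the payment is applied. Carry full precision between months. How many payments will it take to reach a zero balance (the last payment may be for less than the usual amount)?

Monthly rate r = 24.2%/12 = 2.01667% = 0.0201667.
Recurrence: B ← B·(1+r) − £75.00.
Month 1: interest £35.29; balance after payment £1,710.29.
Month 2: interest £34.49; balance after payment £1,669.78.
Closed form: n = −ln(1 − rB₀/P)/ln(1+r) = −ln(0.52944)/ln(1.02017) ≈ 31.850, so the balance reaches zero during payment 32.

32 payments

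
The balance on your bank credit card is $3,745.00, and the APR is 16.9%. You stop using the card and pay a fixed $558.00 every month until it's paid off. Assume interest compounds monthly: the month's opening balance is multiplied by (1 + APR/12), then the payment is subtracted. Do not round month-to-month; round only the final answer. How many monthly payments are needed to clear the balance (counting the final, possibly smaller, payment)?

8 payments

Monthly rate r = 16.9%/12 = 1.40833% = 0.0140833.
Recurrence: B ← B·(1+r) − $558.00.
Month 1: interest $52.74; balance after payment $3,239.74.
Month 2: interest $45.63; balance after payment $2,727.37.
Closed form: n = −ln(1 − rB₀/P)/ln(1+r) = −ln(0.90548)/ln(1.01408) ≈ 7.100, so the balance reaches zero during payment 8.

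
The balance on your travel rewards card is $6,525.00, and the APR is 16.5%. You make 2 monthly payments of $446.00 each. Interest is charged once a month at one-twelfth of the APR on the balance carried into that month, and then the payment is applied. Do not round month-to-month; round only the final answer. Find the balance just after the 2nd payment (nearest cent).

$5,807.54

Monthly rate r = 16.5%/12 = 1.375% = 0.01375.
Each month: B ← B·(1+r) − $446.00.
Month 1: interest $89.72; balance after payment $6,168.72.
Month 2: interest $84.82; balance after payment $5,807.54.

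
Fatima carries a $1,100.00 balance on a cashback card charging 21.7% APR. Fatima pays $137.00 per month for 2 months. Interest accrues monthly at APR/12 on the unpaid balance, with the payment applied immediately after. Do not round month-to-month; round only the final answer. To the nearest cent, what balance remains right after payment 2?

$863.67

Monthly rate r = 21.7%/12 = 1.80833% = 0.0180833.
Each month: B ← B·(1+r) − $137.00.
Month 1: interest $19.89; balance after payment $982.89.
Month 2: interest $17.77; balance after payment $863.67.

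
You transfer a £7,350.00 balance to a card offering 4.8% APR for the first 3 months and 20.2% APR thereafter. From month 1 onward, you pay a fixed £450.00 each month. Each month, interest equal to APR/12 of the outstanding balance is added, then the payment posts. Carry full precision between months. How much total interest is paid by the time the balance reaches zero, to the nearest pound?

£961

Promo months 1–3 at r₀ = 4.8%/12 = 0.004; months 4+ at r₁ = 20.2%/12 = 0.0168333.
After month 3: iterate B ← B·(1+r₀) − £450.00 for 3 months → £6,083.15.
Then at r₁ with £450.00/mo: n₂ = −ln(1 − r₁·B/P)/ln(1+r₁) ≈ 15.47 → 16 more payments.
Total paid = 18·£450.00 + £211.09 = £8,311.09; interest = £8,311.09 − £7,350.00 = £961.09.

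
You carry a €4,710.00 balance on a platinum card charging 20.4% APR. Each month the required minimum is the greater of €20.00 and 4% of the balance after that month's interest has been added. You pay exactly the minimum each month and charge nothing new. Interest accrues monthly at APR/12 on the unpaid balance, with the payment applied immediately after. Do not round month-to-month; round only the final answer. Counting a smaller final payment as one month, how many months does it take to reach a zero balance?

Monthly rate r = 20.4%/12 = 1.7% = 0.017.
While 4% of the post-interest balance exceeds €20.00, each month B ← (B·(1+r))·(1 − 0.04), i.e. B shrinks by the factor (1+r)·0.96 = 0.97632.
This holds for months 1–95. Entering month 96 the balance is €483.37; 4% of the post-interest balance is now below €20.00, so the flat €20.00 minimum applies from here.
From month 96 a fixed €20.00 at rate r clears €483.37 in 32 more payments. Total: 95 + 32 = 127 months.

127 months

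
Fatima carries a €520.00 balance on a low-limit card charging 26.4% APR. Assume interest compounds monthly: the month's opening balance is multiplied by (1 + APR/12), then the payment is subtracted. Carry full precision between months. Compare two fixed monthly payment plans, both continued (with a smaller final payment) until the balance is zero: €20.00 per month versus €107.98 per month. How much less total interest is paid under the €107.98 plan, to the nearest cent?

€224.11

Monthly rate r = 26.4%/12 = 2.2% = 0.022.
At €20.00/mo: n = ⌈−ln(1 − rB₀/P)/ln(1+r)⌉ = 39 payments (last €19.94); total interest = total paid − €520.00 = €259.94.
At €107.98/mo: 6 payments (last €15.93); total interest €35.83.
Interest saved = €259.94 − €35.83 = €224.11.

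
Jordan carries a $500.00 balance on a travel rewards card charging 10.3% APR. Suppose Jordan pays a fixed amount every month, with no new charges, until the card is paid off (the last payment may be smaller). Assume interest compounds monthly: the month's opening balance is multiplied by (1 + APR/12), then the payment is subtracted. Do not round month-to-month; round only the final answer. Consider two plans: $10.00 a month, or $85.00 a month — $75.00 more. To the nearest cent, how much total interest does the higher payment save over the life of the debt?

$140.72

Monthly rate r = 10.3%/12 = 0.858333% = 0.00858333.
At $10.00/mo: n = ⌈−ln(1 − rB₀/P)/ln(1+r)⌉ = 66 payments (last $6.00); total interest = total paid − $500.00 = $156.00.
At $85.00/mo: 7 payments (last $5.28); total interest $15.28.
Interest saved = $156.00 − $15.28 = $140.72.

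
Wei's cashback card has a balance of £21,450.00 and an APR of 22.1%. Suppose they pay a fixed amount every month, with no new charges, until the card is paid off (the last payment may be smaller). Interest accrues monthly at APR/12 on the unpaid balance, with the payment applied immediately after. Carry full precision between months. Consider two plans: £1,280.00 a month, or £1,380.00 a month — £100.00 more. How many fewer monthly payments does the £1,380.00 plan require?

2 fewer payments

Monthly rate r = 22.1%/12 = 1.84167% = 0.0184167.
At £1,280.00/mo: n = ⌈−ln(1 − rB₀/P)/ln(1+r)⌉ = 21 payments (last £288.73); total interest = total paid − £21,450.00 = £4,438.73.
At £1,380.00/mo: 19 payments (last £664.88); total interest £4,054.88.
Payments saved = 21 − 19 = 2.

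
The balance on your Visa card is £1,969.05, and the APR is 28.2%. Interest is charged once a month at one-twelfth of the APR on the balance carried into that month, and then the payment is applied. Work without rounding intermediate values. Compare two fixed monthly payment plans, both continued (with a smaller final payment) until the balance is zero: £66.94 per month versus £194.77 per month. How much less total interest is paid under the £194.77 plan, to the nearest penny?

Monthly rate r = 28.2%/12 = 2.35% = 0.0235.
At £66.94/mo: n = ⌈−ln(1 − rB₀/P)/ln(1+r)⌉ = 51 payments (last £40.06); total interest = total paid − £1,969.05 = £1,418.01.
At £194.77/mo: 12 payments (last £132.50); total interest £305.92.
Interest saved = £1,418.01 − £305.92 = £1,112.09.

£1,112.09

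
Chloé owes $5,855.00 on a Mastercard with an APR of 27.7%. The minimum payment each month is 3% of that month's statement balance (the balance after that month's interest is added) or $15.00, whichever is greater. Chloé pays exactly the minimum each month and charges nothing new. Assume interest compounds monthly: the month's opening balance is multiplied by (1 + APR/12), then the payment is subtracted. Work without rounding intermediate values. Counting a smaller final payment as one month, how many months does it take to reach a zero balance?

387 months

Monthly rate r = 27.7%/12 = 2.30833% = 0.0230833.
While 3% of the post-interest balance exceeds $15.00, each month B ← (B·(1+r))·(1 − 0.03), i.e. B shrinks by the factor (1+r)·0.97 = 0.99239.
This holds for months 1–326. Entering month 327 the balance is $485.40; 3% of the post-interest balance is now below $15.00, so the flat $15.00 minimum applies from here.
From month 327 a fixed $15.00 at rate r clears $485.40 in 61 more payments. Total: 326 + 61 = 387 months.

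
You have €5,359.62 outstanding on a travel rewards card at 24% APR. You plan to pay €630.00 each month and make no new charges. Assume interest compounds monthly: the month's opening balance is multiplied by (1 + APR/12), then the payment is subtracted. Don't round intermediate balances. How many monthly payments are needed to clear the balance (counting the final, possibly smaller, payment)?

10 payments

Monthly rate r = 24%/12 = 2% = 0.02.
Recurrence: B ← B·(1+r) − €630.00.
Month 1: interest €107.19; balance after payment €4,836.81.
Month 2: interest €96.74; balance after payment €4,303.55.
Closed form: n = −ln(1 − rB₀/P)/ln(1+r) = −ln(0.82985)/ln(1.02) ≈ 9.418, so the balance reaches zero during payment 10.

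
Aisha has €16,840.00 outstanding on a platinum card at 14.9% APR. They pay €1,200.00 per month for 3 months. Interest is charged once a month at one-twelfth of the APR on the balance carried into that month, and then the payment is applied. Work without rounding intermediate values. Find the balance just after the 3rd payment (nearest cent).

Monthly rate r = 14.9%/12 = 1.24167% = 0.0124167.
Each month: B ← B·(1+r) − €1,200.00.
Month 1: interest €209.10; balance after payment €15,849.10.
Month 2: interest €196.79; balance after payment €14,845.89.
Month 3: interest €184.34; balance after payment €13,830.23.

€13,830.23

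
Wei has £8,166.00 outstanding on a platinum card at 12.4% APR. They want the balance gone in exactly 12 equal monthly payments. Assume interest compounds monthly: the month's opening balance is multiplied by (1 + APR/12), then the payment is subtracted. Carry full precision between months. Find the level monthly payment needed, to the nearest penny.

£727.07

Monthly rate r = 12.4%/12 = 1.03333% = 0.0103333.
Level-payment amortization: P = B₀·r / (1 − (1+r)^(−n)) = 8166.00·0.0103333 / (1 − 1.01033^(−12)).
Denominator 1 − (1+r)^(−12) = 0.116057897.
P = 84.382 / 0.116057897 ≈ 727.07.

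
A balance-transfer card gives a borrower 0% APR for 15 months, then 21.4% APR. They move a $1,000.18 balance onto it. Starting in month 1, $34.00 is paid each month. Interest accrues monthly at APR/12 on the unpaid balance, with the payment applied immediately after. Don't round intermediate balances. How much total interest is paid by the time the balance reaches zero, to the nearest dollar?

$82

Promo months 1–15 at r₀ = 0%/12 = 0; months 16+ at r₁ = 21.4%/12 = 0.0178333.
After month 15 (no interest yet): B = $1,000.18 − 15·$34.00 = $490.18.
Then at r₁ with $34.00/mo: n₂ = −ln(1 − r₁·B/P)/ln(1+r₁) ≈ 16.81 → 17 more payments.
Total paid = 31·$34.00 + $27.71 = $1,081.71; interest = $1,081.71 − $1,000.18 = $81.53.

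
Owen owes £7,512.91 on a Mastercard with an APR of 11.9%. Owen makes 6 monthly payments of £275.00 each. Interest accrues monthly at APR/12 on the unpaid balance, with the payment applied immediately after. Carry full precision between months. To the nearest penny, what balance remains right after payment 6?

£6,279.71

Monthly rate r = 11.9%/12 = 0.991667% = 0.00991667.
Each month: B ← B·(1+r) − £275.00.
Month 1: interest £74.50; balance after payment £7,312.41.
Month 2: interest £72.51; balance after payment £7,109.93.
Month 3: interest £70.51; balance after payment £6,905.43.
Month 4: interest £68.48; balance after payment £6,698.91.
Month 5: interest £66.43; balance after payment £6,490.34.
Month 6: interest £64.36; balance after payment £6,279.71.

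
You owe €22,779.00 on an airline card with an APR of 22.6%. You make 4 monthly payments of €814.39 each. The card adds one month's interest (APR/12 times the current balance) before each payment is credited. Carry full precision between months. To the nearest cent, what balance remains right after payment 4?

Monthly rate r = 22.6%/12 = 1.88333% = 0.0188333.
Each month: B ← B·(1+r) − €814.39.
Month 1: interest €429.00; balance after payment €22,393.61.
Month 2: interest €421.75; balance after payment €22,000.97.
Month 3: interest €414.35; balance after payment €21,600.93.
Month 4: interest €406.82; balance after payment €21,193.36.

€21,193.36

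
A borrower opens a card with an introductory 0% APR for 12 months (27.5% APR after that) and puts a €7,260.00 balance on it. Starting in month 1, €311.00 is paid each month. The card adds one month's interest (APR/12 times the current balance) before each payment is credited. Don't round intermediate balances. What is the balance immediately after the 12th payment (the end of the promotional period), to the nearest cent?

Promo months 1–12 at r₀ = 0%/12 = 0; months 13+ at r₁ = 27.5%/12 = 0.0229167.
After month 12 (no interest yet): B = €7,260.00 − 12·€311.00 = €3,528.00.

€3,528.00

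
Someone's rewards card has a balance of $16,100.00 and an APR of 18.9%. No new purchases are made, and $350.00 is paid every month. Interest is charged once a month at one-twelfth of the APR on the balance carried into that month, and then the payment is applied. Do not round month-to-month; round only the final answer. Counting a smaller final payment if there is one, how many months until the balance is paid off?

83 payments

Monthly rate r = 18.9%/12 = 1.575% = 0.01575.
Recurrence: B ← B·(1+r) − $350.00.
Month 1: interest $253.57; balance after payment $16,003.58.
Month 2: interest $252.06; balance after payment $15,905.63.
Closed form: n = −ln(1 − rB₀/P)/ln(1+r) = −ln(0.2755)/ln(1.01575) ≈ 82.495, so the balance reaches zero during payment 83.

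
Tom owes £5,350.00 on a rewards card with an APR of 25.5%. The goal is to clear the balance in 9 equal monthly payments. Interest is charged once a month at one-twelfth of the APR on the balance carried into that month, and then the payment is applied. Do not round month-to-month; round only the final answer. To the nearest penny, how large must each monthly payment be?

£659.37

Monthly rate r = 25.5%/12 = 2.125% = 0.02125.
Level-payment amortization: P = B₀·r / (1 − (1+r)^(−n)) = 5350.00·0.02125 / (1 − 1.02125^(−9)).
Denominator 1 − (1+r)^(−9) = 0.172417356.
P = 113.688 / 0.172417356 ≈ 659.37.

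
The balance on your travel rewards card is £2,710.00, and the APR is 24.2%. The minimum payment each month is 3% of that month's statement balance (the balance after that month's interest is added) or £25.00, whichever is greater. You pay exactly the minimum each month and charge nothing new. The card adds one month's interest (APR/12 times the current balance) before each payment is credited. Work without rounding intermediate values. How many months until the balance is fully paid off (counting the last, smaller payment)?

Monthly rate r = 24.2%/12 = 2.01667% = 0.0201667.
While 3% of the post-interest balance exceeds £25.00, each month B ← (B·(1+r))·(1 − 0.03), i.e. B shrinks by the factor (1+r)·0.97 = 0.98956.
This holds for months 1–115. Entering month 116 the balance is £810.77; 3% of the post-interest balance is now below £25.00, so the flat £25.00 minimum applies from here.
From month 116 a fixed £25.00 at rate r clears £810.77 in 54 more payments. Total: 115 + 54 = 169 months.

169 months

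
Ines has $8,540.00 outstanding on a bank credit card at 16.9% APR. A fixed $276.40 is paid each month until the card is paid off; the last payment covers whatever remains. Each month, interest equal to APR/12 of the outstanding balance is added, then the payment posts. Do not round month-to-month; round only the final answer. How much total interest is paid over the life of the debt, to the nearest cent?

$2,748.83

Monthly rate r = 16.9%/12 = 1.40833% = 0.0140833.
Payoff takes n = ⌈−ln(1 − rB₀/P)/ln(1+r)⌉ = ⌈40.841⌉ = 41 payments; the last is $232.83.
Total paid = 40·$276.40 + $232.83 = $11,288.83.
Total interest = total paid − principal = $11,288.83 − $8,540.00 = $2,748.83.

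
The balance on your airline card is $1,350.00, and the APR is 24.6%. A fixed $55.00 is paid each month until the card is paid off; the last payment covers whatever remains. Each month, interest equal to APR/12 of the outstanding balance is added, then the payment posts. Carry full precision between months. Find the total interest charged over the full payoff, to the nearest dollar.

Monthly rate r = 24.6%/12 = 2.05% = 0.0205.
Payoff takes n = ⌈−ln(1 − rB₀/P)/ln(1+r)⌉ = ⌈34.472⌉ = 35 payments; the last is $26.10.
Total paid = 34·$55.00 + $26.10 = $1,896.10.
Total interest = total paid − principal = $1,896.10 − $1,350.00 = $546.10.

$546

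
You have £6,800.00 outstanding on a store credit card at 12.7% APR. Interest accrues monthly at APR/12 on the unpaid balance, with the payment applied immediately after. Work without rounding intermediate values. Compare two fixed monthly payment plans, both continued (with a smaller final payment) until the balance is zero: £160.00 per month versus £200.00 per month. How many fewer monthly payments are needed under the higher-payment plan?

Monthly rate r = 12.7%/12 = 1.05833% = 0.0105833.
At £160.00/mo: n = ⌈−ln(1 − rB₀/P)/ln(1+r)⌉ = 57 payments (last £120.31); total interest = total paid − £6,800.00 = £2,280.31.
At £200.00/mo: 43 payments (last £73.62); total interest £1,673.62.
Payments saved = 57 − 43 = 14.

14 fewer payments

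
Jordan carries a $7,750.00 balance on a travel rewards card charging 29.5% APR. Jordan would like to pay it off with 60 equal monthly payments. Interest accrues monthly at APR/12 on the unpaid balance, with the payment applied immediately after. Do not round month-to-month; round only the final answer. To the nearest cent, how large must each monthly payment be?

Monthly rate r = 29.5%/12 = 2.45833% = 0.0245833.
Level-payment amortization: P = B₀·r / (1 − (1+r)^(−n)) = 7750.00·0.0245833 / (1 − 1.02458^(−60)).
Denominator 1 − (1+r)^(−60) = 0.767103598.
P = 190.521 / 0.767103598 ≈ 248.36.

$248.36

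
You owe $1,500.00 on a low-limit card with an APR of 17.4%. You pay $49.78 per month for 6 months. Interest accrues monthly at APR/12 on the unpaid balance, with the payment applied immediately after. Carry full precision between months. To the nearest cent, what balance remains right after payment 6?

$1,325.60

Monthly rate r = 17.4%/12 = 1.45% = 0.0145.
Each month: B ← B·(1+r) − $49.78.
Month 1: interest $21.75; balance after payment $1,471.97.
Month 2: interest $21.34; balance after payment $1,443.53.
Month 3: interest $20.93; balance after payment $1,414.68.
Month 4: interest $20.51; balance after payment $1,385.42.
Month 5: interest $20.09; balance after payment $1,355.73.
Month 6: interest $19.66; balance after payment $1,325.60.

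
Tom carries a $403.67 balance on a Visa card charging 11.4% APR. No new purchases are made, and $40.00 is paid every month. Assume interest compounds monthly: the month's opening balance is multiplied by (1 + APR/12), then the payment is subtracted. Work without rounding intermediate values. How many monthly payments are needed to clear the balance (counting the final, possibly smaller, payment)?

11 payments

Monthly rate r = 11.4%/12 = 0.95% = 0.0095.
Recurrence: B ← B·(1+r) − $40.00.
Month 1: interest $3.83; balance after payment $367.50.
Month 2: interest $3.49; balance after payment $331.00.
Closed form: n = −ln(1 − rB₀/P)/ln(1+r) = −ln(0.90413)/ln(1.0095) ≈ 10.659, so the balance reaches zero during payment 11.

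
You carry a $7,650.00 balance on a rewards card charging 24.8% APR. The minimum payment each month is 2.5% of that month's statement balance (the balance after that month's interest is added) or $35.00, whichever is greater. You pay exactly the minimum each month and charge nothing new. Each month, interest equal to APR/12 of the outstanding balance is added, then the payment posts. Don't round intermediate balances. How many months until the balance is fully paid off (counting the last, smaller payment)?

435 months

Monthly rate r = 24.8%/12 = 2.06667% = 0.0206667.
While 2.5% of the post-interest balance exceeds $35.00, each month B ← (B·(1+r))·(1 − 0.025), i.e. B shrinks by the factor (1+r)·0.975 = 0.99515.
This holds for months 1–354. Entering month 355 the balance is $1,368.38; 2.5% of the post-interest balance is now below $35.00, so the flat $35.00 minimum applies from here.
From month 355 a fixed $35.00 at rate r clears $1,368.38 in 81 more payments. Total: 354 + 81 = 435 months.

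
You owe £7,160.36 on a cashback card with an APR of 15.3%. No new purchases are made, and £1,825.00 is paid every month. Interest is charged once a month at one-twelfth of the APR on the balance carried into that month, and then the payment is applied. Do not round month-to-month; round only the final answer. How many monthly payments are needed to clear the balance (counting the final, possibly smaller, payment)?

5 payments

Monthly rate r = 15.3%/12 = 1.275% = 0.01275.
Recurrence: B ← B·(1+r) − £1,825.00.
Month 1: interest £91.29; balance after payment £5,426.65.
Month 2: interest £69.19; balance after payment £3,670.84.
Month 3: interest £46.80; balance after payment £1,892.65.
Month 4: interest £24.13; balance after payment £91.78.
Month 5: interest £1.17; balance after payment £0.00.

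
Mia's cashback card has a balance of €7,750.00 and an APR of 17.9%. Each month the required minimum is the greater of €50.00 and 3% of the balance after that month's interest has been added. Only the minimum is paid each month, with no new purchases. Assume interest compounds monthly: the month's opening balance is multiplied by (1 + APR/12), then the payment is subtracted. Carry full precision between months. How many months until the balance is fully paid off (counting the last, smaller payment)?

Monthly rate r = 17.9%/12 = 1.49167% = 0.0149167.
While 3% of the post-interest balance exceeds €50.00, each month B ← (B·(1+r))·(1 − 0.03), i.e. B shrinks by the factor (1+r)·0.97 = 0.98447.
This holds for months 1–100. Entering month 101 the balance is €1,619.99; 3% of the post-interest balance is now below €50.00, so the flat €50.00 minimum applies from here.
From month 101 a fixed €50.00 at rate r clears €1,619.99 in 45 more payments. Total: 100 + 45 = 145 months.

145 months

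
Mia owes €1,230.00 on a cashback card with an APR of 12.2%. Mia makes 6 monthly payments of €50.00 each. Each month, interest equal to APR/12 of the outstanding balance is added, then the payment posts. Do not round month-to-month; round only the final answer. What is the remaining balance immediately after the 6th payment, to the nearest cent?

€999.23

Monthly rate r = 12.2%/12 = 1.01667% = 0.0101667.
Each month: B ← B·(1+r) − €50.00.
Month 1: interest €12.50; balance after payment €1,192.51.
Month 2: interest €12.12; balance after payment €1,154.63.
Month 3: interest €11.74; balance after payment €1,116.37.
Month 4: interest €11.35; balance after payment €1,077.72.
Month 5: interest €10.96; balance after payment €1,038.67.
Month 6: interest €10.56; balance after payment €999.23.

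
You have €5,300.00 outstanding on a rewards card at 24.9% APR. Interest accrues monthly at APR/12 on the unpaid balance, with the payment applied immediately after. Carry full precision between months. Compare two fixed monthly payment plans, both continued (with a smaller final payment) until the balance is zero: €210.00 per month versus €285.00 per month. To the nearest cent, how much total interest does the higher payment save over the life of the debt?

Monthly rate r = 24.9%/12 = 2.075% = 0.02075.
At €210.00/mo: n = ⌈−ln(1 − rB₀/P)/ln(1+r)⌉ = 37 payments (last €24.06); total interest = total paid − €5,300.00 = €2,284.06.
At €285.00/mo: 24 payments (last €211.41); total interest €1,466.41.
Interest saved = €2,284.06 − €1,466.41 = €817.65.

€817.65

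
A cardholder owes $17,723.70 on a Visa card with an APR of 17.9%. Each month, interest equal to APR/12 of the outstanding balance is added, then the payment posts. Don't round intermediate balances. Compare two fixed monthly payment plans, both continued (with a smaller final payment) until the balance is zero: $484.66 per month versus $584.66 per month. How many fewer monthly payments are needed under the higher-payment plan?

13 fewer payments

Monthly rate r = 17.9%/12 = 1.49167% = 0.0149167.
At $484.66/mo: n = ⌈−ln(1 − rB₀/P)/ln(1+r)⌉ = 54 payments (last $124.96); total interest = total paid − $17,723.70 = $8,088.24.
At $584.66/mo: 41 payments (last $378.88); total interest $6,041.58.
Payments saved = 54 − 41 = 13.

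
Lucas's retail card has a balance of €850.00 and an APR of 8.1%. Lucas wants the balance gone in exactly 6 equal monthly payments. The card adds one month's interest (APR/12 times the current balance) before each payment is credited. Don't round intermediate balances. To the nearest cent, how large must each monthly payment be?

Monthly rate r = 8.1%/12 = 0.675% = 0.00675.
Level-payment amortization: P = B₀·r / (1 − (1+r)^(−n)) = 850.00·0.00675 / (1 − 1.00675^(−6)).
Denominator 1 − (1+r)^(−6) = 0.039560152.
P = 5.7375 / 0.039560152 ≈ 145.03.

€145.03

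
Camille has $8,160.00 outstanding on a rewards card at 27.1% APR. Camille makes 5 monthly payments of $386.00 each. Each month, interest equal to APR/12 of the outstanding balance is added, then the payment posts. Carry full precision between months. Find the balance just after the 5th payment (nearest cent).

$7,104.80

Monthly rate r = 27.1%/12 = 2.25833% = 0.0225833.
Each month: B ← B·(1+r) − $386.00.
Month 1: interest $184.28; balance after payment $7,958.28.
Month 2: interest $179.72; balance after payment $7,752.00.
Month 3: interest $175.07; balance after payment $7,541.07.
Month 4: interest $170.30; balance after payment $7,325.37.
Month 5: interest $165.43; balance after payment $7,104.80.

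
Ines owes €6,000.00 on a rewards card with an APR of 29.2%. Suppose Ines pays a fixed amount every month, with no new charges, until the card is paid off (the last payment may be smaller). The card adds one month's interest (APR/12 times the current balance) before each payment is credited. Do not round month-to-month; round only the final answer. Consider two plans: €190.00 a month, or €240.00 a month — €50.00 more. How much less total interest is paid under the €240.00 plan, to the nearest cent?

€2,203.74

Monthly rate r = 29.2%/12 = 2.43333% = 0.0243333.
At €190.00/mo: n = ⌈−ln(1 − rB₀/P)/ln(1+r)⌉ = 61 payments (last €160.84); total interest = total paid − €6,000.00 = €5,560.84.
At €240.00/mo: 39 payments (last €237.10); total interest €3,357.10.
Interest saved = €5,560.84 − €3,357.10 = €2,203.74.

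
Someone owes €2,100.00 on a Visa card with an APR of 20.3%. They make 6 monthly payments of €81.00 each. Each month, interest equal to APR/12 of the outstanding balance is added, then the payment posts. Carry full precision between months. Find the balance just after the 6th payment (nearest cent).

€1,815.35

Monthly rate r = 20.3%/12 = 1.69167% = 0.0169167.
Each month: B ← B·(1+r) − €81.00.
Month 1: interest €35.52; balance after payment €2,054.53.
Month 2: interest €34.76; balance after payment €2,008.28.
Month 3: interest €33.97; balance after payment €1,961.25.
Month 4: interest €33.18; balance after payment €1,913.43.
Month 5: interest €32.37; balance after payment €1,864.80.
Month 6: interest €31.55; balance after payment €1,815.35.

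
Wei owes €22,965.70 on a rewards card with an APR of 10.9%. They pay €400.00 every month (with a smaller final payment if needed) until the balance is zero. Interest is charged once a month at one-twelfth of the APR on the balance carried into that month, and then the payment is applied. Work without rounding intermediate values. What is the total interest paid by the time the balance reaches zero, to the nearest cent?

€9,642.54

Monthly rate r = 10.9%/12 = 0.908333% = 0.00908333.
Payoff takes n = ⌈−ln(1 − rB₀/P)/ln(1+r)⌉ = ⌈81.519⌉ = 82 payments; the last is €208.24.
Total paid = 81·€400.00 + €208.24 = €32,608.24.
Total interest = total paid − principal = €32,608.24 − €22,965.70 = €9,642.54.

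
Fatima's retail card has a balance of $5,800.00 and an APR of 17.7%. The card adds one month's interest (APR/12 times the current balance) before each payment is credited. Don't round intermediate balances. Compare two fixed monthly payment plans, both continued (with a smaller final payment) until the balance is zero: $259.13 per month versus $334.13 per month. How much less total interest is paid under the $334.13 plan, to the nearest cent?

Monthly rate r = 17.7%/12 = 1.475% = 0.01475.
At $259.13/mo: n = ⌈−ln(1 − rB₀/P)/ln(1+r)⌉ = 28 payments (last $95.12); total interest = total paid − $5,800.00 = $1,291.63.
At $334.13/mo: 21 payments (last $67.02); total interest $949.62.
Interest saved = $1,291.63 − $949.62 = $342.01.

$342.01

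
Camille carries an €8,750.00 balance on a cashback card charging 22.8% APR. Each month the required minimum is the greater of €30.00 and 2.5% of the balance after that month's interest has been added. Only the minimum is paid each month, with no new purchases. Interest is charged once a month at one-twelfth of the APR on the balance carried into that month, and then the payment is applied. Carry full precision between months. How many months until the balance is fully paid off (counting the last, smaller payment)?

Monthly rate r = 22.8%/12 = 1.9% = 0.019.
While 2.5% of the post-interest balance exceeds €30.00, each month B ← (B·(1+r))·(1 − 0.025), i.e. B shrinks by the factor (1+r)·0.975 = 0.99352.
This holds for months 1–309. Entering month 310 the balance is €1,175.59; 2.5% of the post-interest balance is now below €30.00, so the flat €30.00 minimum applies from here.
From month 310 a fixed €30.00 at rate r clears €1,175.59 in 73 more payments. Total: 309 + 73 = 382 months.

382 months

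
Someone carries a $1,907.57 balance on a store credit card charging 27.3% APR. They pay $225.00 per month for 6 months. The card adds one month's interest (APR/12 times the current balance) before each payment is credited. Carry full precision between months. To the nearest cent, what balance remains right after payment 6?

Monthly rate r = 27.3%/12 = 2.275% = 0.02275.
Each month: B ← B·(1+r) − $225.00.
Month 1: interest $43.40; balance after payment $1,725.97.
Month 2: interest $39.27; balance after payment $1,540.23.
Month 3: interest $35.04; balance after payment $1,350.27.
Month 4: interest $30.72; balance after payment $1,155.99.
Month 5: interest $26.30; balance after payment $957.29.
Month 6: interest $21.78; balance after payment $754.07.

$754.07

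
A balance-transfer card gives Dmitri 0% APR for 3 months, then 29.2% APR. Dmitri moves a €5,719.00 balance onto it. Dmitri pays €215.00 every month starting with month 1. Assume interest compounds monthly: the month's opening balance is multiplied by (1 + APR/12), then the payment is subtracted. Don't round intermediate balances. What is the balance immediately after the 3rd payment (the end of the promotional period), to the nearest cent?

€5,074.00

Promo months 1–3 at r₀ = 0%/12 = 0; months 4+ at r₁ = 29.2%/12 = 0.0243333.
After month 3 (no interest yet): B = €5,719.00 − 3·€215.00 = €5,074.00.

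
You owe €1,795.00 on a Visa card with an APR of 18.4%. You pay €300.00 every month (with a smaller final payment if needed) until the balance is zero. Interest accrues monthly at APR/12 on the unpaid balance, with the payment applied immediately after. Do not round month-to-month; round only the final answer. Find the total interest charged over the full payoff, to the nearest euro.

€103

Monthly rate r = 18.4%/12 = 1.53333% = 0.0153333.
Payoff takes n = ⌈−ln(1 − rB₀/P)/ln(1+r)⌉ = ⌈6.324⌉ = 7 payments; the last is €97.65.
Total paid = 6·€300.00 + €97.65 = €1,897.65.
Total interest = total paid − principal = €1,897.65 − €1,795.00 = €102.65.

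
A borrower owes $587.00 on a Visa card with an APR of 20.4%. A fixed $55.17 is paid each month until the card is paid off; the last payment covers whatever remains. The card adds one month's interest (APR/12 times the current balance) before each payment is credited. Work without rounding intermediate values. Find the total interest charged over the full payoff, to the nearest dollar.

Monthly rate r = 20.4%/12 = 1.7% = 0.017.
Payoff takes n = ⌈−ln(1 − rB₀/P)/ln(1+r)⌉ = ⌈11.836⌉ = 12 payments; the last is $46.19.
Total paid = 11·$55.17 + $46.19 = $653.06.
Total interest = total paid − principal = $653.06 − $587.00 = $66.06.

$66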